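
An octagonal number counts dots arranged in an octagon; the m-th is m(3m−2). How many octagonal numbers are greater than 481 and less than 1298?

8

The n-th octagonal number is n(3n−2).
Smallest index with value > 481: n = 14 (giving 560).
Largest index with value < 1298: n = 21 (giving 1281).
Indices 14 through 21: 8 terms.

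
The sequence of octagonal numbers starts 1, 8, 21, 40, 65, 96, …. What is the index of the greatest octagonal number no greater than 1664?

Solve n(3n−2) ≤ 1664 for integer n.
n = 23 gives 1541 ≤ 1664, while n = 24 gives 1680 > 1664; so the answer is index 23.

23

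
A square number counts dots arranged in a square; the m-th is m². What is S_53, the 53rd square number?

2809

The 53rd square number is n² with n = 53.
53² = 2809.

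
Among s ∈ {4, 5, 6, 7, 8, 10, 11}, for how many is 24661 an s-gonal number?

s = 4: P(4, 157) = 24649 and P(4, 158) = 24964; 24661 is not s-gonal.
s = 5: P(5, 128) = 24512 and P(5, 129) = 24897; 24661 is not s-gonal.
s = 6: P(6, 111) = 24531 and P(6, 112) = 24976; 24661 is not s-gonal.
s = 7: P(7, 99) = 24354 and P(7, 100) = 24850; 24661 is not s-gonal.
s = 8: P(8, 91) = 24661. ✓
s = 10: P(10, 78) = 24102 and P(10, 79) = 24727; 24661 is not s-gonal.
s = 11: P(11, 74) = 24383 and P(11, 75) = 25050; 24661 is not s-gonal.
Hits: s ∈ {8} → 1.

1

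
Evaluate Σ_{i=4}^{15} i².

1226

Σ_{i=4}^{15} i² = 1240 − 14 = 1226.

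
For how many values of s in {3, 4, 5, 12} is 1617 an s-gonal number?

1

s = 3: P(3, 56) = 1596 and P(3, 57) = 1653; 1617 is not s-gonal.
s = 4: P(4, 40) = 1600 and P(4, 41) = 1681; 1617 is not s-gonal.
s = 5: P(5, 33) = 1617. ✓
s = 12: P(12, 18) = 1548 and P(12, 19) = 1729; 1617 is not s-gonal.
Hits: s ∈ {5} → 1.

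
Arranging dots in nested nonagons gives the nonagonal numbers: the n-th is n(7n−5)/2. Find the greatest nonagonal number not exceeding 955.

Solve n(7n−5)/2 ≤ 955 for integer n.
n = 16 gives 856 ≤ 955, while n = 17 gives 969 > 955; so the answer is 856.

856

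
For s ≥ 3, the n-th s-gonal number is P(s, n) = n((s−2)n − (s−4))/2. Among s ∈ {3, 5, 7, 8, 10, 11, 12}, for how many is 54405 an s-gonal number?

2

s = 3: P(3, 329) = 54285 and P(3, 330) = 54615; 54405 is not s-gonal.
s = 5: P(5, 190) = 54055 and P(5, 191) = 54626; 54405 is not s-gonal.
s = 7: P(7, 147) = 53802 and P(7, 148) = 54538; 54405 is not s-gonal.
s = 8: P(8, 135) = 54405. ✓
s = 10: P(10, 117) = 54405. ✓
s = 11: P(11, 110) = 54065 and P(11, 111) = 55056; 54405 is not s-gonal.
s = 12: P(12, 104) = 53664 and P(12, 105) = 54705; 54405 is not s-gonal.
Hits: s ∈ {8, 10} → 2.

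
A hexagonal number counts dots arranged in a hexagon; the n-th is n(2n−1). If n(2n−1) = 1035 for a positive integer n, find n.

23

Set n(2n−1) = 1035, giving 2n² − n − 1035 = 0.
The discriminant is 1 + 8·1035 = 8281, and √8281 = 91.
So n = (1 + 91) / 4 = 92/4 = 23.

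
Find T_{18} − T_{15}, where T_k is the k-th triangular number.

18·19/2 = 171 and 15·16/2 = 120.
Difference: 171 − 120 = 51.

51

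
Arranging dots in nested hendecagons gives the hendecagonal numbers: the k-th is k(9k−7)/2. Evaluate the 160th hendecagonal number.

160·(9·160 − 7)/2 = 160·1433/2 = 114640.

114640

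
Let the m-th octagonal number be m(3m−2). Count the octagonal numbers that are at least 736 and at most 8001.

The n-th octagonal number is n(3n−2).
Smallest index with value ≥ 736: n = 16 (giving 736).
Largest index with value ≤ 8001: n = 51 (giving 7701).
Indices 16 through 51: 36 terms.

36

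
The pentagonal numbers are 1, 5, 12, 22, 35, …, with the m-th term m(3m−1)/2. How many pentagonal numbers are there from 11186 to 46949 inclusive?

91

The n-th pentagonal number is n(3n−1)/2.
Smallest index with value ≥ 11186: n = 87 (giving 11310).
Largest index with value ≤ 46949: n = 177 (giving 46905).
Indices 87 through 177: 91 terms.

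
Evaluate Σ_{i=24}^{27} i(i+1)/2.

1354

Σ i(i+1)/2 = (Σi² + Σi) / 2 over i = 24..27.
Σi = 378 − 276 = 102 and Σi² = 6930 − 4324 = 2606.
(1·2606 + 1·102) / 2 = 2708/2 = 1354.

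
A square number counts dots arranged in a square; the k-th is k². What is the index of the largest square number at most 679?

Solve n² ≤ 679 for integer n.
n = 26 gives 676 ≤ 679, while n = 27 gives 729 > 679; so the answer is index 26.

26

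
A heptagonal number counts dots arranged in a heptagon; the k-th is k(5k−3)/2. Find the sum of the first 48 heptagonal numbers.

93296

Σ i(5i−3)/2 = (5Σi² − 3Σi) / 2 over i = 1..48.
Σi = 1176 and Σi² = 38024.
(5·38024 − 3·1176) / 2 = 186592/2 = 93296.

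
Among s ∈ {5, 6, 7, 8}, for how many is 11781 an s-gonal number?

s = 5: P(5, 88) = 11572 and P(5, 89) = 11837; 11781 is not s-gonal.
s = 6: P(6, 77) = 11781. ✓
s = 7: P(7, 68) = 11458 and P(7, 69) = 11799; 11781 is not s-gonal.
s = 8: P(8, 63) = 11781. ✓
Hits: s ∈ {6, 8} → 2.

2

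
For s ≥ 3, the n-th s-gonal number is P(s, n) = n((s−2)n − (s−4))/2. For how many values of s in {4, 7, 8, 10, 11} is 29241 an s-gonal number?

s = 4: P(4, 171) = 29241. ✓
s = 7: P(7, 108) = 28998 and P(7, 109) = 29539; 29241 is not s-gonal.
s = 8: P(8, 99) = 29205 and P(8, 100) = 29800; 29241 is not s-gonal.
s = 10: P(10, 85) = 28645 and P(10, 86) = 29326; 29241 is not s-gonal.
s = 11: P(11, 81) = 29241. ✓
Hits: s ∈ {4, 11} → 2.

2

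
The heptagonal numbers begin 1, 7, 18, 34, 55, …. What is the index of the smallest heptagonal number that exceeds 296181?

Solve n(5n−3)/2 > 296181 for integer n.
The largest n with value ≤ 296181 is 344 (since 295324 ≤ 296181 < 297045), so the first above is n = 345, value 297045.

345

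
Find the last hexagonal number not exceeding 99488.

99235

Solve n(2n−1) ≤ 99488 for integer n.
n = 223 gives 99235 ≤ 99488, while n = 224 gives 100128 > 99488; so the answer is 99235.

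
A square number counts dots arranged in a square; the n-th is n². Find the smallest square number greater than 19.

Solve n² > 19 for integer n.
The largest n with value ≤ 19 is 4 (since 16 ≤ 19 < 25), so the first above is n = 5, value 25.

25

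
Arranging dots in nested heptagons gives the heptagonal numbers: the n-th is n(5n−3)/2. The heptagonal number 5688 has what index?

48

Set n(5n−3)/2 = 5688, giving 5n² − 3n − 11376 = 0.
The discriminant is 9 + 40·5688 = 227529, and √227529 = 477.
So n = (3 + 477) / 10 = 480/10 = 48.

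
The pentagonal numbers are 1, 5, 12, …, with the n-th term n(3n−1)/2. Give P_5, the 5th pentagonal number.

The 5th pentagonal number is n(3n−1)/2 with n = 5.
5·(3·5 − 1)/2 = 5·14/2 = 5·7 = 35.

35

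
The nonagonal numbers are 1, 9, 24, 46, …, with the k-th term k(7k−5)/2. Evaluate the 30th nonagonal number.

30·(7·30 − 5)/2 = 30·205/2 = 3075.

3075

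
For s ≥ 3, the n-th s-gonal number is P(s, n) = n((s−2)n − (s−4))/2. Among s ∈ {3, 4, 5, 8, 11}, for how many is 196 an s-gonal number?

2

s = 3: P(3, 19) = 190 and P(3, 20) = 210; 196 is not s-gonal.
s = 4: P(4, 14) = 196. ✓
s = 5: P(5, 11) = 176 and P(5, 12) = 210; 196 is not s-gonal.
s = 8: P(8, 8) = 176 and P(8, 9) = 225; 196 is not s-gonal.
s = 11: P(11, 7) = 196. ✓
Hits: s ∈ {4, 11} → 2.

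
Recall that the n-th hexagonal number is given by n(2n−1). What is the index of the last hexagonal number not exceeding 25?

Solve n(2n−1) ≤ 25 for integer n.
n = 3 gives 15 ≤ 25, while n = 4 gives 28 > 25; so the answer is index 3.

3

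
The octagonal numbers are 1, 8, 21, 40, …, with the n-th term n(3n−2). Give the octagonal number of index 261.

261·(3·261 − 2) = 261·781 = 203841.

203841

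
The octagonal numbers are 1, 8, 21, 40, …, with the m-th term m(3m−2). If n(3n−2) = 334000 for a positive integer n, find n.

334

Set n(3n−2) = 334000, giving 3n² − 2n − 334000 = 0.
The discriminant is 4 + 12·334000 = 4008004, and √4008004 = 2002.
So n = (2 + 2002) / 6 = 2004/6 = 334.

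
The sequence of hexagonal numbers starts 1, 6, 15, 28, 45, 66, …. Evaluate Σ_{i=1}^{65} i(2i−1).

185185

Σ i(2i−1) = 2Σi² − Σi over i = 1..65.
Σi = 2145 and Σi² = 93665.
2·93665 − 1·2145 = 185185.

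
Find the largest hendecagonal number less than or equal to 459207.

Solve n(9n−7)/2 ≤ 459207 for integer n.
n = 319 gives 456808 ≤ 459207, while n = 320 gives 459680 > 459207; so the answer is 456808.

456808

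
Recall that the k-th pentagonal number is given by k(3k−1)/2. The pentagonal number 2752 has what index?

43

Set n(3n−1)/2 = 2752, giving 3n² − n − 5504 = 0.
The discriminant is 1 + 24·2752 = 66049, and √66049 = 257.
So n = (1 + 257) / 6 = 258/6 = 43.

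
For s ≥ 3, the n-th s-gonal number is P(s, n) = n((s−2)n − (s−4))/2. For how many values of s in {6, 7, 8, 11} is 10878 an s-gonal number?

s = 6: P(6, 74) = 10878. ✓
s = 7: P(7, 66) = 10791 and P(7, 67) = 11122; 10878 is not s-gonal.
s = 8: P(8, 60) = 10680 and P(8, 61) = 11041; 10878 is not s-gonal.
s = 11: P(11, 49) = 10633 and P(11, 50) = 11075; 10878 is not s-gonal.
Hits: s ∈ {6} → 1.

1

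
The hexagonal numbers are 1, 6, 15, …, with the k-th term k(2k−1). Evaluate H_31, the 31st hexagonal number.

1891

The 31st hexagonal number is n(2n−1) with n = 31.
31·(2·31 − 1) = 31·61 = 1891.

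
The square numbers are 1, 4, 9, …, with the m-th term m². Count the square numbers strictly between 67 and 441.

12

The n-th square number is n².
Smallest index with value > 67: n = 9 (giving 81).
Largest index with value < 441: n = 20 (giving 400).
Indices 9 through 20: 12 terms.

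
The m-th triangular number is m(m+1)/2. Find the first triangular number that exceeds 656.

666

Solve n(n+1)/2 > 656 for integer n.
The largest n with value ≤ 656 is 35 (since 630 ≤ 656 < 666), so the first above is n = 36, value 666.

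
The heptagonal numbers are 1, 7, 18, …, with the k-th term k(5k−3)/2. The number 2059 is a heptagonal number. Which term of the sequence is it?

29

Set n(5n−3)/2 = 2059, giving 5n² − 3n − 4118 = 0.
So n = (3 + 287) / 10 = 290/10 = 29.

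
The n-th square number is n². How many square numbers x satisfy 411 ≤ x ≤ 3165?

36

The n-th square number is n².
Smallest index with value ≥ 411: n = 21 (giving 441).
Largest index with value ≤ 3165: n = 56 (giving 3136).
Indices 21 through 56: 36 terms.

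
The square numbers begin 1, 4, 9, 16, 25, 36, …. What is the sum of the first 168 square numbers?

1594684

Σ_{i=1}^{168} i² = 168·169·337/6 = 1594684.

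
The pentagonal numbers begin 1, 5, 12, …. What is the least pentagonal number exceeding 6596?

Solve n(3n−1)/2 > 6596 for integer n.
The largest n with value ≤ 6596 is 66 (since 6501 ≤ 6596 < 6700), so the first above is n = 67, value 6700.

6700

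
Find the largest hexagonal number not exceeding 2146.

2145

Solve n(2n−1) ≤ 2146 for integer n.
n = 33 gives 2145 ≤ 2146, while n = 34 gives 2278 > 2146; so the answer is 2145.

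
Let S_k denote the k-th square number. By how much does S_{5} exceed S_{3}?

16

5² = 25 and 3² = 9.
Difference: 25 − 9 = 16.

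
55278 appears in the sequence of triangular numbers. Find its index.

332

Set n(n+1)/2 = 55278, giving n² + n − 110556 = 0.
So n = (-1 + 665) / 2 = 664/2 = 332.
Check: 332·333/2 = 55278. ✓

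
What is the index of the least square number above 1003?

Solve n² > 1003 for integer n.
The largest n with value ≤ 1003 is 31 (since 961 ≤ 1003 < 1024), so the first above is n = 32, value 1024.

32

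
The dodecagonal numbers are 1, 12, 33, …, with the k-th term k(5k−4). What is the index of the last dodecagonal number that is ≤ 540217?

Solve n(5n−4) ≤ 540217 for integer n.
n = 329 gives 539889 ≤ 540217, while n = 330 gives 543180 > 540217; so the answer is index 329.

329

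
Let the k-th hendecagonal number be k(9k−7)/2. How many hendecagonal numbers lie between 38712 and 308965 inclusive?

169

The n-th hendecagonal number is n(9n−7)/2.
Smallest index with value ≥ 38712: n = 94 (giving 39433).
Largest index with value ≤ 308965: n = 262 (giving 307981).
Indices 94 through 262: 169 terms.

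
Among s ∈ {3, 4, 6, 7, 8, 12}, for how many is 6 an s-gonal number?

s = 3: P(3, 3) = 6. ✓
s = 4: P(4, 2) = 4 and P(4, 3) = 9; 6 is not s-gonal.
s = 6: P(6, 2) = 6. ✓
s = 7: P(7, 1) = 1 and P(7, 2) = 7; 6 is not s-gonal.
s = 8: P(8, 1) = 1 and P(8, 2) = 8; 6 is not s-gonal.
s = 12: P(12, 1) = 1 and P(12, 2) = 12; 6 is not s-gonal.
Hits: s ∈ {3, 6} → 2.

2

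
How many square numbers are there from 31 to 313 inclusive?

The n-th square number is n².
Smallest index with value ≥ 31: n = 6 (giving 36).
Largest index with value ≤ 313: n = 17 (giving 289).
Indices 6 through 17: 12 terms.

12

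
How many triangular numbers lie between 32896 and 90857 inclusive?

The n-th triangular number is n(n+1)/2.
Smallest index with value ≥ 32896: n = 256 (giving 32896).
Largest index with value ≤ 90857: n = 425 (giving 90525).
Indices 256 through 425: 170 terms.

170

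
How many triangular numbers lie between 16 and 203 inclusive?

14

The n-th triangular number is n(n+1)/2.
Smallest index with value ≥ 16: n = 6 (giving 21).
Largest index with value ≤ 203: n = 19 (giving 190).
Indices 6 through 19: 14 terms.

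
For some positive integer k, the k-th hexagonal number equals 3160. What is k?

40

Set n(2n−1) = 3160, giving 2n² − n − 3160 = 0.
So n = (1 + 159) / 4 = 160/4 = 40.
Check: 40·(2·40 − 1) = 3160. ✓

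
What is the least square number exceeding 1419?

Solve n² > 1419 for integer n.
The largest n with value ≤ 1419 is 37 (since 1369 ≤ 1419 < 1444), so the first above is n = 38, value 1444.

1444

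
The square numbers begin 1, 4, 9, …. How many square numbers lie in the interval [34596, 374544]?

The n-th square number is n².
Smallest index with value ≥ 34596: n = 186 (giving 34596).
Largest index with value ≤ 374544: n = 612 (giving 374544).
Indices 186 through 612: 427 terms.

427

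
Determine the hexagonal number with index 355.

251695

The 355th hexagonal number is n(2n−1) with n = 355.
355·(2·355 − 1) = 355·709 = 251695.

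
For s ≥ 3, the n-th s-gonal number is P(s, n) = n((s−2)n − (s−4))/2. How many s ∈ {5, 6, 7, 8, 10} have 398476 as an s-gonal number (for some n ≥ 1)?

1

s = 5: P(5, 515) = 397580 and P(5, 516) = 399126; 398476 is not s-gonal.
s = 6: P(6, 446) = 397386 and P(6, 447) = 399171; 398476 is not s-gonal.
s = 7: P(7, 399) = 397404 and P(7, 400) = 399400; 398476 is not s-gonal.
s = 8: P(8, 364) = 396760 and P(8, 365) = 398945; 398476 is not s-gonal.
s = 10: P(10, 316) = 398476. ✓
Hits: s ∈ {10} → 1.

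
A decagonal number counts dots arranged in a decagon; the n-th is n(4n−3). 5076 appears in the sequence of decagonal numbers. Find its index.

Set n(4n−3) = 5076, giving 4n² − 3n − 5076 = 0.
The discriminant is 9 + 16·5076 = 81225, and √81225 = 285.
So n = (3 + 285) / 8 = 288/8 = 36.

36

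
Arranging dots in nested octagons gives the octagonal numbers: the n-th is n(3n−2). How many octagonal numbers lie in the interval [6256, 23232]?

43

The n-th octagonal number is n(3n−2).
Smallest index with value ≥ 6256: n = 46 (giving 6256).
Largest index with value ≤ 23232: n = 88 (giving 23056).
Indices 46 through 88: 43 terms.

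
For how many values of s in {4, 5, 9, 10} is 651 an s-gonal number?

2

s = 4: P(4, 25) = 625 and P(4, 26) = 676; 651 is not s-gonal.
s = 5: P(5, 21) = 651. ✓
s = 9: P(9, 14) = 651. ✓
s = 10: P(10, 13) = 637 and P(10, 14) = 742; 651 is not s-gonal.
Hits: s ∈ {5, 9} → 2.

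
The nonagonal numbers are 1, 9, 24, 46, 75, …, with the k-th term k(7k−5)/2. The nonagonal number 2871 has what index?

29

Set n(7n−5)/2 = 2871, giving 7n² − 5n − 5742 = 0.
The discriminant is 25 + 56·2871 = 160801, and √160801 = 401.
So n = (5 + 401) / 14 = 406/14 = 29.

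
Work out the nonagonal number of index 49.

49·(7·49 − 5)/2 = 49·338/2 = 49·169 = 8281.

8281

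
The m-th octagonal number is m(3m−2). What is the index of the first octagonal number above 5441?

43

Solve n(3n−2) > 5441 for integer n.
The largest n with value ≤ 5441 is 42 (since 5208 ≤ 5441 < 5461), so the first above is n = 43, value 5461.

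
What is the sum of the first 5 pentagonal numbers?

Σ i(3i−1)/2 = (3Σi² − Σi) / 2 over i = 1..5.
Σi = 15 and Σi² = 55.
(3·55 − 1·15) / 2 = 150/2 = 75.

75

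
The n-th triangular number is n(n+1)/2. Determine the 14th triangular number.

105

14·15/2 = 210/2 = 105.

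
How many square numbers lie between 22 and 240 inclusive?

11

The n-th square number is n².
Smallest index with value ≥ 22: n = 5 (giving 25).
Largest index with value ≤ 240: n = 15 (giving 225).
Indices 5 through 15: 11 terms.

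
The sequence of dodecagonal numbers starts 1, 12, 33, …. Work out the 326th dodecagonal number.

530076

The 326th dodecagonal number is n(5n−4) with n = 326.
326·(5·326 − 4) = 326·1626 = 530076.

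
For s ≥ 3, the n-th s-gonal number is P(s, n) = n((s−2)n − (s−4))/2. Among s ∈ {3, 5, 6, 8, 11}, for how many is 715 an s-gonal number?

s = 3: P(3, 37) = 703 and P(3, 38) = 741; 715 is not s-gonal.
s = 5: P(5, 22) = 715. ✓
s = 6: P(6, 19) = 703 and P(6, 20) = 780; 715 is not s-gonal.
s = 8: P(8, 15) = 645 and P(8, 16) = 736; 715 is not s-gonal.
s = 11: P(11, 13) = 715. ✓
Hits: s ∈ {5, 11} → 2.

2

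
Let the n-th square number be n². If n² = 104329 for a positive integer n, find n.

We need n² = 104329, so n = √104329 = 323.
Check: 323² = 104329. ✓

323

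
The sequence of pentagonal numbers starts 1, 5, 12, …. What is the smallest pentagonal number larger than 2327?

Solve n(3n−1)/2 > 2327 for integer n.
The largest n with value ≤ 2327 is 39 (since 2262 ≤ 2327 < 2380), so the first above is n = 40, value 2380.

2380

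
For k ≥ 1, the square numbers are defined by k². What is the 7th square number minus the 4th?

7² = 49 and 4² = 16.
Difference: 49 − 16 = 33.

33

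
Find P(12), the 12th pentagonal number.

210

The 12th pentagonal number is n(3n−1)/2 with n = 12.
12·(3·12 − 1)/2 = 12·35/2 = 210.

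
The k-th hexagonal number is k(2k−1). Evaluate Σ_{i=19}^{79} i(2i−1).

Σ i(2i−1) = 2Σi² − Σi over i = 19..79.
Σi = 3160 − 171 = 2989 and Σi² = 167480 − 2109 = 165371.
2·165371 − 1·2989 = 327753.

327753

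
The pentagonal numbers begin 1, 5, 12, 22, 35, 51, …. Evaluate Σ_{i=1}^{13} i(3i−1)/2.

Σ i(3i−1)/2 = (3Σi² − Σi) / 2 over i = 1..13.
Σi = 91 and Σi² = 819.
(3·819 − 1·91) / 2 = 2366/2 = 1183.

1183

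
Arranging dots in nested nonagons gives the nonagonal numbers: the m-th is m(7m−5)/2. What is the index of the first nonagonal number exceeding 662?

Solve n(7n−5)/2 > 662 for integer n.
The largest n with value ≤ 662 is 14 (since 651 ≤ 662 < 750), so the first above is n = 15, value 750.

15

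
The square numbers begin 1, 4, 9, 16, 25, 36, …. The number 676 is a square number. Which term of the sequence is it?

26

We need n² = 676, so n = √676 = 26.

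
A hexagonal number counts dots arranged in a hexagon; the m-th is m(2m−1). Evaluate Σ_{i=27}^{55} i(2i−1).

100369

Σ i(2i−1) = 2Σi² − Σi over i = 27..55.
Σi = 1540 − 351 = 1189 and Σi² = 56980 − 6201 = 50779.
2·50779 − 1·1189 = 100369.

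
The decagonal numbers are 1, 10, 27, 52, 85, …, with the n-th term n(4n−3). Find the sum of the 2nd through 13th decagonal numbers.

Σ i(4i−3) = 4Σi² − 3Σi over i = 2..13.
Σi = 91 − 1 = 90 and Σi² = 819 − 1 = 818.
4·818 − 3·90 = 3002.

3002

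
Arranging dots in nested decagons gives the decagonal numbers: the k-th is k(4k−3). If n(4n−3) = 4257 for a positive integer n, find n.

33

Set n(4n−3) = 4257, giving 4n² − 3n − 4257 = 0.
The discriminant is 9 + 16·4257 = 68121, and √68121 = 261.
So n = (3 + 261) / 8 = 264/8 = 33.
Check: 33·(4·33 − 3) = 4257. ✓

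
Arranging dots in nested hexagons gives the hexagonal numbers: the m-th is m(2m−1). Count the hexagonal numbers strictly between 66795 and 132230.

74

The n-th hexagonal number is n(2n−1).
Smallest index with value > 66795: n = 184 (giving 67528).
Largest index with value < 132230: n = 257 (giving 131841).
Indices 184 through 257: 74 terms.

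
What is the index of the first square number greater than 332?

Solve n² > 332 for integer n.
The largest n with value ≤ 332 is 18 (since 324 ≤ 332 < 361), so the first above is n = 19, value 361.

19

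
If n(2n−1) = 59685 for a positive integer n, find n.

Set n(2n−1) = 59685, giving 2n² − n − 59685 = 0.
So n = (1 + 691) / 4 = 692/4 = 173.
Check: 173·(2·173 − 1) = 59685. ✓

173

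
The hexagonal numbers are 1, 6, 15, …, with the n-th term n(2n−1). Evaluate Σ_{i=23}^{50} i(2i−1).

Σ i(2i−1) = 2Σi² − Σi over i = 23..50.
Σi = 1275 − 253 = 1022 and Σi² = 42925 − 3795 = 39130.
2·39130 − 1·1022 = 77238.

77238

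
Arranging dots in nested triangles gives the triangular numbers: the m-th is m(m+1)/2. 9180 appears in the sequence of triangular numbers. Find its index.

135

Set n(n+1)/2 = 9180, giving n² + n − 18360 = 0.
The discriminant is 1 + 8·9180 = 73441, and √73441 = 271.
So n = (-1 + 271) / 2 = 270/2 = 135.
Check: 135·136/2 = 9180. ✓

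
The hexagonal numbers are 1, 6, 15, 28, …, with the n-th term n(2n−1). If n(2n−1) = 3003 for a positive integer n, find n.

Set n(2n−1) = 3003, giving 2n² − n − 3003 = 0.
The discriminant is 1 + 8·3003 = 24025, and √24025 = 155.
So n = (1 + 155) / 4 = 156/4 = 39.

39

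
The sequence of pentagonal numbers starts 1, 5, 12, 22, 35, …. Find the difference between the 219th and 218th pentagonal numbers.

655

Consecutive pentagonal numbers differ by 3n − 2: here 3·219 − 2 = 655.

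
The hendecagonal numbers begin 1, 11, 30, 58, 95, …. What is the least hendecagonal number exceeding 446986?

Solve n(9n−7)/2 > 446986 for integer n.
The largest n with value ≤ 446986 is 315 (since 445410 ≤ 446986 < 448246), so the first above is n = 316, value 448246.

448246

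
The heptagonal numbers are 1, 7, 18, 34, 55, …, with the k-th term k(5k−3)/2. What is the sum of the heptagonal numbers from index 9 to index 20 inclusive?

Σ i(5i−3)/2 = (5Σi² − 3Σi) / 2 over i = 9..20.
Σi = 210 − 36 = 174 and Σi² = 2870 − 204 = 2666.
(5·2666 − 3·174) / 2 = 12808/2 = 6404.

6404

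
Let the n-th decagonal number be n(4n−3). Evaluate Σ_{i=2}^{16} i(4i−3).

5575

Σ i(4i−3) = 4Σi² − 3Σi over i = 2..16.
Σi = 136 − 1 = 135 and Σi² = 1496 − 1 = 1495.
4·1495 − 3·135 = 5575.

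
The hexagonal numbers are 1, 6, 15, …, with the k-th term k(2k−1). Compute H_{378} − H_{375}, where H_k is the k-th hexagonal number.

4515

378·(2·378 − 1) = 285390 and 375·(2·375 − 1) = 280875.
Difference: 285390 − 280875 = 4515.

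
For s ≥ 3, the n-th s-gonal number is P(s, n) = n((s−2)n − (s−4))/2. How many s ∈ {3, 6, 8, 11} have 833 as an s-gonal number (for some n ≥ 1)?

s = 3: P(3, 40) = 820 and P(3, 41) = 861; 833 is not s-gonal.
s = 6: P(6, 20) = 780 and P(6, 21) = 861; 833 is not s-gonal.
s = 8: P(8, 17) = 833. ✓
s = 11: P(11, 14) = 833. ✓
Hits: s ∈ {8, 11} → 2.

2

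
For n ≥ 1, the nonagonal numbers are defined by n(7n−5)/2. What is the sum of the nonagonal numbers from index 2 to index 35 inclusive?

Σ i(7i−5)/2 = (7Σi² − 5Σi) / 2 over i = 2..35.
Σi = 630 − 1 = 629 and Σi² = 14910 − 1 = 14909.
(7·14909 − 5·629) / 2 = 101218/2 = 50609.

50609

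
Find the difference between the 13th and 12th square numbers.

n² − (n−1)² = 2n − 1, so 13² − 12² = 2·13 − 1 = 25.

25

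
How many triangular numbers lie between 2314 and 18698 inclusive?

The n-th triangular number is n(n+1)/2.
Smallest index with value ≥ 2314: n = 68 (giving 2346).
Largest index with value ≤ 18698: n = 192 (giving 18528).
Indices 68 through 192: 125 terms.

125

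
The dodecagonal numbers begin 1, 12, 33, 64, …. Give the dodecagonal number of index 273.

The 273rd dodecagonal number is n(5n−4) with n = 273.
273·(5·273 − 4) = 273·1361 = 371553.

371553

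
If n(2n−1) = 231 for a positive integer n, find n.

11

Set n(2n−1) = 231, giving 2n² − n − 231 = 0.
The discriminant is 1 + 8·231 = 1849, and √1849 = 43.
So n = (1 + 43) / 4 = 44/4 = 11.
Check: 11·(2·11 − 1) = 231. ✓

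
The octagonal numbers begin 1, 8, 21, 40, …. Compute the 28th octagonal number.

The 28th octagonal number is n(3n−2) with n = 28.
28·(3·28 − 2) = 28·82 = 2296.

2296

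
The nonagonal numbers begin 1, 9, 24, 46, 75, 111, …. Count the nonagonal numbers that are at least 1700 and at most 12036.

The n-th nonagonal number is n(7n−5)/2.
Smallest index with value ≥ 1700: n = 23 (giving 1794).
Largest index with value ≤ 12036: n = 59 (giving 12036).
Indices 23 through 59: 37 terms.

37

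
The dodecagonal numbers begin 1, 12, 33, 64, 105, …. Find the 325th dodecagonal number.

526825

The 325th dodecagonal number is n(5n−4) with n = 325.
325·(5·325 − 4) = 325·1621 = 526825.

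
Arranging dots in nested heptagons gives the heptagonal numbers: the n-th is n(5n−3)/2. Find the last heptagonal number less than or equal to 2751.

Solve n(5n−3)/2 ≤ 2751 for integer n.
n = 33 gives 2673 ≤ 2751, while n = 34 gives 2839 > 2751; so the answer is 2673.

2673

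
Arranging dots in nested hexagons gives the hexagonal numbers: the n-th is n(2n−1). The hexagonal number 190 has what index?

10

Set n(2n−1) = 190, giving 2n² − n − 190 = 0.
The discriminant is 1 + 8·190 = 1521, and √1521 = 39.
So n = (1 + 39) / 4 = 40/4 = 10.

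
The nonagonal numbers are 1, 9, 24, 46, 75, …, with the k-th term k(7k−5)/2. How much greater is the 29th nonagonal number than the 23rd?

1077

29·(7·29 − 5)/2 = 2871 and 23·(7·23 − 5)/2 = 1794.
Difference: 2871 − 1794 = 1077.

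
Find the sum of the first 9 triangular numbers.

Σ i(i+1)/2 = (Σi² + Σi) / 2 over i = 1..9.
Σi = 45 and Σi² = 285.
(1·285 + 1·45) / 2 = 330/2 = 165.

165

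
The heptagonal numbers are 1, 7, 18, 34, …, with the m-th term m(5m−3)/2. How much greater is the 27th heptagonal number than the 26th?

Consecutive heptagonal numbers differ by 5n − 4: here 5·27 − 4 = 131.

131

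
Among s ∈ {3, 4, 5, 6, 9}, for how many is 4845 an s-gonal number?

1

s = 3: P(3, 97) = 4753 and P(3, 98) = 4851; 4845 is not s-gonal.
s = 4: P(4, 69) = 4761 and P(4, 70) = 4900; 4845 is not s-gonal.
s = 5: P(5, 57) = 4845. ✓
s = 6: P(6, 49) = 4753 and P(6, 50) = 4950; 4845 is not s-gonal.
s = 9: P(9, 37) = 4699 and P(9, 38) = 4959; 4845 is not s-gonal.
Hits: s ∈ {5} → 1.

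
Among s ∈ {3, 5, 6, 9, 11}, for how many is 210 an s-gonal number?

s = 3: P(3, 20) = 210. ✓
s = 5: P(5, 12) = 210. ✓
s = 6: P(6, 10) = 190 and P(6, 11) = 231; 210 is not s-gonal.
s = 9: P(9, 8) = 204 and P(9, 9) = 261; 210 is not s-gonal.
s = 11: P(11, 7) = 196 and P(11, 8) = 260; 210 is not s-gonal.
Hits: s ∈ {3, 5} → 2.

2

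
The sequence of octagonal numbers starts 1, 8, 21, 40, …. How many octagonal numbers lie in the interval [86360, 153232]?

The n-th octagonal number is n(3n−2).
Smallest index with value ≥ 86360: n = 170 (giving 86360).
Largest index with value ≤ 153232: n = 226 (giving 152776).
Indices 170 through 226: 57 terms.

57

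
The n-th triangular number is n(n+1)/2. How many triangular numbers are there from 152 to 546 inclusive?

16

The n-th triangular number is n(n+1)/2.
Smallest index with value ≥ 152: n = 17 (giving 153).
Largest index with value ≤ 546: n = 32 (giving 528).
Indices 17 through 32: 16 terms.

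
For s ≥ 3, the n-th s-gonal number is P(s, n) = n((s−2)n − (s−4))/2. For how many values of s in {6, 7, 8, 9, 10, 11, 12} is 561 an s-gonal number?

s = 6: P(6, 17) = 561. ✓
s = 7: P(7, 15) = 540 and P(7, 16) = 616; 561 is not s-gonal.
s = 8: P(8, 14) = 560 and P(8, 15) = 645; 561 is not s-gonal.
s = 9: P(9, 13) = 559 and P(9, 14) = 651; 561 is not s-gonal.
s = 10: P(10, 12) = 540 and P(10, 13) = 637; 561 is not s-gonal.
s = 11: P(11, 11) = 506 and P(11, 12) = 606; 561 is not s-gonal.
s = 12: P(12, 11) = 561. ✓
Hits: s ∈ {6, 12} → 2.

2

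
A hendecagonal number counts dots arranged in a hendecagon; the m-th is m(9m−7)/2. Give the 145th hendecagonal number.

The 145th hendecagonal number is n(9n−7)/2 with n = 145.
145·(9·145 − 7)/2 = 145·1298/2 = 145·649 = 94105.

94105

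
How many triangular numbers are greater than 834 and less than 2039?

The n-th triangular number is n(n+1)/2.
Smallest index with value > 834: n = 41 (giving 861).
Largest index with value < 2039: n = 63 (giving 2016).
Indices 41 through 63: 23 terms.

23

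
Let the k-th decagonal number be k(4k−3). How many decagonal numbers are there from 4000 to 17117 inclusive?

The n-th decagonal number is n(4n−3).
Smallest index with value ≥ 4000: n = 32 (giving 4000).
Largest index with value ≤ 17117: n = 65 (giving 16705).
Indices 32 through 65: 34 terms.

34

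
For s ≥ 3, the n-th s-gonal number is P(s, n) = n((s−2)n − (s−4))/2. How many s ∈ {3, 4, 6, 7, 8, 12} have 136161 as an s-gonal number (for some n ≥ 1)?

1

s = 3: P(3, 521) = 135981 and P(3, 522) = 136503; 136161 is not s-gonal.
s = 4: P(4, 369) = 136161. ✓
s = 6: P(6, 261) = 135981 and P(6, 262) = 137026; 136161 is not s-gonal.
s = 7: P(7, 233) = 135373 and P(7, 234) = 136539; 136161 is not s-gonal.
s = 8: P(8, 213) = 135681 and P(8, 214) = 136960; 136161 is not s-gonal.
s = 12: P(12, 165) = 135465 and P(12, 166) = 137116; 136161 is not s-gonal.
Hits: s ∈ {4} → 1.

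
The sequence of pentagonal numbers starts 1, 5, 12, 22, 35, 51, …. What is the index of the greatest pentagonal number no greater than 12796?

92

Solve n(3n−1)/2 ≤ 12796 for integer n.
n = 92 gives 12650 ≤ 12796, while n = 93 gives 12927 > 12796; so the answer is index 92.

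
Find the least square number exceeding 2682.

2704

Solve n² > 2682 for integer n.
The largest n with value ≤ 2682 is 51 (since 2601 ≤ 2682 < 2704), so the first above is n = 52, value 2704.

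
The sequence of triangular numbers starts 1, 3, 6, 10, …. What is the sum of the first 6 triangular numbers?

56

Σ i(i+1)/2 = (Σi² + Σi) / 2 over i = 1..6.
Σi = 21 and Σi² = 91.
(1·91 + 1·21) / 2 = 112/2 = 56.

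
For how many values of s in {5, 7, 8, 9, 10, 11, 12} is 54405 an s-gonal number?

s = 5: P(5, 190) = 54055 and P(5, 191) = 54626; 54405 is not s-gonal.
s = 7: P(7, 147) = 53802 and P(7, 148) = 54538; 54405 is not s-gonal.
s = 8: P(8, 135) = 54405. ✓
s = 9: P(9, 125) = 54375 and P(9, 126) = 55251; 54405 is not s-gonal.
s = 10: P(10, 117) = 54405. ✓
s = 11: P(11, 110) = 54065 and P(11, 111) = 55056; 54405 is not s-gonal.
s = 12: P(12, 104) = 53664 and P(12, 105) = 54705; 54405 is not s-gonal.
Hits: s ∈ {8, 10} → 2.

2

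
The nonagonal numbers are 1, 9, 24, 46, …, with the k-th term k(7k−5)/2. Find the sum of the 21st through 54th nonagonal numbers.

175610

Σ i(7i−5)/2 = (7Σi² − 5Σi) / 2 over i = 21..54.
Σi = 1485 − 210 = 1275 and Σi² = 53955 − 2870 = 51085.
(7·51085 − 5·1275) / 2 = 351220/2 = 175610.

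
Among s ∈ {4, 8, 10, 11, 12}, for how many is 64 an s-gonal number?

s = 4: P(4, 8) = 64. ✓
s = 8: P(8, 4) = 40 and P(8, 5) = 65; 64 is not s-gonal.
s = 10: P(10, 4) = 52 and P(10, 5) = 85; 64 is not s-gonal.
s = 11: P(11, 4) = 58 and P(11, 5) = 95; 64 is not s-gonal.
s = 12: P(12, 4) = 64. ✓
Hits: s ∈ {4, 12} → 2.

2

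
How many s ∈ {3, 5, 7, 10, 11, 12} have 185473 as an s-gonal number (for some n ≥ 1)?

s = 3: P(3, 608) = 185136 and P(3, 609) = 185745; 185473 is not s-gonal.
s = 5: P(5, 351) = 184626 and P(5, 352) = 185680; 185473 is not s-gonal.
s = 7: P(7, 272) = 184552 and P(7, 273) = 185913; 185473 is not s-gonal.
s = 10: P(10, 215) = 184255 and P(10, 216) = 185976; 185473 is not s-gonal.
s = 11: P(11, 203) = 184730 and P(11, 204) = 186558; 185473 is not s-gonal.
s = 12: P(12, 193) = 185473. ✓
Hits: s ∈ {12} → 1.

1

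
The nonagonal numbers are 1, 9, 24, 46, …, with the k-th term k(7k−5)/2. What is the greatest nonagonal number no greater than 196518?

195999

Solve n(7n−5)/2 ≤ 196518 for integer n.
n = 237 gives 195999 ≤ 196518, while n = 238 gives 197659 > 196518; so the answer is 195999.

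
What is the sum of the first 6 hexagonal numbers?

161

Σ i(2i−1) = 2Σi² − Σi over i = 1..6.
Σi = 21 and Σi² = 91.
2·91 − 1·21 = 161.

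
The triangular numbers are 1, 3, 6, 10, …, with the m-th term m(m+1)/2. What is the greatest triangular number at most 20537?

20503

Solve n(n+1)/2 ≤ 20537 for integer n.
n = 202 gives 20503 ≤ 20537, while n = 203 gives 20706 > 20537; so the answer is 20503.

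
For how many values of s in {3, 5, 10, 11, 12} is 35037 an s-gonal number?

s = 3: P(3, 264) = 34980 and P(3, 265) = 35245; 35037 is not s-gonal.
s = 5: P(5, 153) = 35037. ✓
s = 10: P(10, 93) = 34317 and P(10, 94) = 35062; 35037 is not s-gonal.
s = 11: P(11, 88) = 34540 and P(11, 89) = 35333; 35037 is not s-gonal.
s = 12: P(12, 84) = 34944 and P(12, 85) = 35785; 35037 is not s-gonal.
Hits: s ∈ {5} → 1.

1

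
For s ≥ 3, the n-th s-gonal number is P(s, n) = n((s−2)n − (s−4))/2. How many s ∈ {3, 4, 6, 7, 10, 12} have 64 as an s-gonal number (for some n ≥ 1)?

s = 3: P(3, 10) = 55 and P(3, 11) = 66; 64 is not s-gonal.
s = 4: P(4, 8) = 64. ✓
s = 6: P(6, 5) = 45 and P(6, 6) = 66; 64 is not s-gonal.
s = 7: P(7, 5) = 55 and P(7, 6) = 81; 64 is not s-gonal.
s = 10: P(10, 4) = 52 and P(10, 5) = 85; 64 is not s-gonal.
s = 12: P(12, 4) = 64. ✓
Hits: s ∈ {4, 12} → 2.

2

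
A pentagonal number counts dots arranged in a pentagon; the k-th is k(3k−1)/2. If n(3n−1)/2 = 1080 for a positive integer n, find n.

Set n(3n−1)/2 = 1080, giving 3n² − n − 2160 = 0.
The discriminant is 1 + 24·1080 = 25921, and √25921 = 161.
So n = (1 + 161) / 6 = 162/6 = 27.

27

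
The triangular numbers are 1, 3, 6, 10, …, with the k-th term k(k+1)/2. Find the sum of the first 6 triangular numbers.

56

Σ i(i+1)/2 = (Σi² + Σi) / 2 over i = 1..6.
Σi = 21 and Σi² = 91.
(1·91 + 1·21) / 2 = 112/2 = 56.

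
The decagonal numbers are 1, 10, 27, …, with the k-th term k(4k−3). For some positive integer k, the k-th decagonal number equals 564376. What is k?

Set n(4n−3) = 564376, giving 4n² − 3n − 564376 = 0.
The discriminant is 9 + 16·564376 = 9030025, and √9030025 = 3005.
So n = (3 + 3005) / 8 = 3008/8 = 376.

376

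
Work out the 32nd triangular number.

The 32nd triangular number is n(n+1)/2 with n = 32.
32·33/2 = 1056/2 = 528.

528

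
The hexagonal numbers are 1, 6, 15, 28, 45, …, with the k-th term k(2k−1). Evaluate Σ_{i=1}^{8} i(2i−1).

372

Σ i(2i−1) = 2Σi² − Σi over i = 1..8.
Σi = 36 and Σi² = 204.
2·204 − 1·36 = 372.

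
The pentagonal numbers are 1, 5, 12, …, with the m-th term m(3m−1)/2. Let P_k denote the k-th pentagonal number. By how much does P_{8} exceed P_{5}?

8·(3·8 − 1)/2 = 92 and 5·(3·5 − 1)/2 = 35.
Difference: 92 − 35 = 57.

57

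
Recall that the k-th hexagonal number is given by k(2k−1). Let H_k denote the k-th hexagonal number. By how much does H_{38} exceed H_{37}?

149

Consecutive hexagonal numbers differ by 4n − 3: here 4·38 − 3 = 149.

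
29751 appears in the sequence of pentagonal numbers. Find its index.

141

Set n(3n−1)/2 = 29751, giving 3n² − n − 59502 = 0.
So n = (1 + 845) / 6 = 846/6 = 141.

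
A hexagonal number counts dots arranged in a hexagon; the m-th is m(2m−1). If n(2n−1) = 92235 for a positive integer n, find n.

215

Set n(2n−1) = 92235, giving 2n² − n − 92235 = 0.
The discriminant is 1 + 8·92235 = 737881, and √737881 = 859.
So n = (1 + 859) / 4 = 860/4 = 215.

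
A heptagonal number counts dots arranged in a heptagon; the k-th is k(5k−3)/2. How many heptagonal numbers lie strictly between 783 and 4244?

23

The n-th heptagonal number is n(5n−3)/2.
Smallest index with value > 783: n = 19 (giving 874).
Largest index with value < 4244: n = 41 (giving 4141).
Indices 19 through 41: 23 terms.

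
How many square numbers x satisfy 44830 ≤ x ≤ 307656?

343

The n-th square number is n².
Smallest index with value ≥ 44830: n = 212 (giving 44944).
Largest index with value ≤ 307656: n = 554 (giving 306916).
Indices 212 through 554: 343 terms.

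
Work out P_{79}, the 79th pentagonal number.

9322

The 79th pentagonal number is n(3n−1)/2 with n = 79.
79·(3·79 − 1)/2 = 79·236/2 = 79·118 = 9322.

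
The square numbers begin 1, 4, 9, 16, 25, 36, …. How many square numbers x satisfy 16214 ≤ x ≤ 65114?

The n-th square number is n².
Smallest index with value ≥ 16214: n = 128 (giving 16384).
Largest index with value ≤ 65114: n = 255 (giving 65025).
Indices 128 through 255: 128 terms.

128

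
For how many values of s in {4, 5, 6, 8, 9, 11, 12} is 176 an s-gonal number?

2

s = 4: P(4, 13) = 169 and P(4, 14) = 196; 176 is not s-gonal.
s = 5: P(5, 11) = 176. ✓
s = 6: P(6, 9) = 153 and P(6, 10) = 190; 176 is not s-gonal.
s = 8: P(8, 8) = 176. ✓
s = 9: P(9, 7) = 154 and P(9, 8) = 204; 176 is not s-gonal.
s = 11: P(11, 6) = 141 and P(11, 7) = 196; 176 is not s-gonal.
s = 12: P(12, 6) = 156 and P(12, 7) = 217; 176 is not s-gonal.
Hits: s ∈ {5, 8} → 2.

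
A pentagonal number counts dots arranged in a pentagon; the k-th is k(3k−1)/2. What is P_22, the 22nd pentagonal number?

715

The 22nd pentagonal number is n(3n−1)/2 with n = 22.
22·(3·22 − 1)/2 = 22·65/2 = 715.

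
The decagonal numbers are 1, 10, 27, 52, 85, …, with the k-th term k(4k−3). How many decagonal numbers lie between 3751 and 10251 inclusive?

21

The n-th decagonal number is n(4n−3).
Smallest index with value ≥ 3751: n = 31 (giving 3751).
Largest index with value ≤ 10251: n = 51 (giving 10251).
Indices 31 through 51: 21 terms.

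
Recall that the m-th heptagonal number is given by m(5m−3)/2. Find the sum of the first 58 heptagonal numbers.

164256

Σ i(5i−3)/2 = (5Σi² − 3Σi) / 2 over i = 1..58.
Σi = 1711 and Σi² = 66729.
(5·66729 − 3·1711) / 2 = 328512/2 = 164256.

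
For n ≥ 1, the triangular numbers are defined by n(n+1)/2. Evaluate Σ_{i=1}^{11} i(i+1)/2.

286

Σ i(i+1)/2 = (Σi² + Σi) / 2 over i = 1..11.
Σi = 66 and Σi² = 506.
(1·506 + 1·66) / 2 = 572/2 = 286.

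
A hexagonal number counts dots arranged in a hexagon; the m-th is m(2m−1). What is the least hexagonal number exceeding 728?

780

Solve n(2n−1) > 728 for integer n.
The largest n with value ≤ 728 is 19 (since 703 ≤ 728 < 780), so the first above is n = 20, value 780.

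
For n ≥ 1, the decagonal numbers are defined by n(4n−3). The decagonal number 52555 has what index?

115

Set n(4n−3) = 52555, giving 4n² − 3n − 52555 = 0.
So n = (3 + 917) / 8 = 920/8 = 115.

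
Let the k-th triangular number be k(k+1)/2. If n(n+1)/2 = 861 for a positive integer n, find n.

Set n(n+1)/2 = 861, giving n² + n − 1722 = 0.
The discriminant is 1 + 8·861 = 6889, and √6889 = 83.
So n = (-1 + 83) / 2 = 82/2 = 41.

41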